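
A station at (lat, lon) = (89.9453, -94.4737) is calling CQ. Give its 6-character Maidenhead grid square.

ER29sw

Shift to the Maidenhead origin (180°W, 90°S): lon 85.5263, lat 179.9453.
Field (20°×10°, letters A–R): lon ⌊85.5263/20⌋ = 4 → E; lat ⌊179.9453/10⌋ = 17 → R.
Square (2°×1°, digits 0–9): lon ⌊5.5263/2⌋ = 2; lat ⌊9.9453/1⌋ = 9.
Subsquare (5′×2.5′, letters a–x): lon ⌊1.5263/0.0833333⌋ = 18 → s; lat ⌊0.9453/0.0416667⌋ = 22 → w.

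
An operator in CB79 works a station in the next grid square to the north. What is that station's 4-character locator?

Latitude square 9; +1 → 10, wraps to 0, carry into field.
Latitude field B = 1; +1 → 2 = C.
The longitude characters are unchanged.

CC70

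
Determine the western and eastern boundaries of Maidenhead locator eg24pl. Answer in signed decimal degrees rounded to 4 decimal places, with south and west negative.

Field E=4, G=6: +4·20° lon, +6·10° lat → SW at lon -100°, lat -30°.
Square 2, 4: +2·2° lon, +4·1° lat → SW at lon -96°, lat -26°.
Subsquare p=15, l=11: +15·0.0833333° lon, +11·0.0416667° lat → SW at lon -94.75°, lat -25.5417°.
Cell spans 0.0833333° lon × 0.0416667° lat.
west -94.7500, east -94.6667.

-94.7500, -94.6667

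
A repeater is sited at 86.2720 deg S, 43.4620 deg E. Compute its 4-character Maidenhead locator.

Shift to the Maidenhead origin (180°W, 90°S): lon 223.46, lat 3.73.
Field (20°×10°, letters A–R): lon ⌊223.46/20⌋ = 11 → L; lat ⌊3.73/10⌋ = 0 → A.
Square (2°×1°, digits 0–9): lon ⌊3.46/2⌋ = 1; lat ⌊3.73/1⌋ = 3.

LA13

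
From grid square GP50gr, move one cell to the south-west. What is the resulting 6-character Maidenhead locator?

GP50fq

Longitude subsquare g = 6; −1 → 5 = f.
Latitude subsquare r = 17; −1 → 16 = q.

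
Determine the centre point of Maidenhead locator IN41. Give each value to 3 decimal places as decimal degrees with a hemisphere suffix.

41.500° N, 11.000° W

Field I=8, N=13: +8·20° lon, +13·10° lat → SW at lon -20°, lat 40°.
Square 4, 1: +4·2° lon, +1·1° lat → SW at lon -12°, lat 41°.
Cell spans 2° lon × 1° lat. Centre is SW corner plus half of each.
latitude 41.500° N, longitude 11.000° W.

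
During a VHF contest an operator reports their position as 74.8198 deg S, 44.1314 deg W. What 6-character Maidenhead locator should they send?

Shift to the Maidenhead origin (180°W, 90°S): lon 135.8686, lat 15.1802.
Field: 135.8686/20 → 6 → G, 15.1802/10 → 1 → B; chars GB.
Square: 15.8686/2 → 7, 5.1802/1 → 5; chars 75.
Subsquare: 1.8686/0.0833333 → 22 → w, 0.1802/0.0416667 → 4 → e; chars we.

GB75we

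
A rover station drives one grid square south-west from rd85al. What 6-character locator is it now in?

RD75xk

Longitude subsquare a = 0; −1 → -1, wraps to 23 = x, carry into square.
Longitude square 8; −1 → 7.
Latitude subsquare l = 11; −1 → 10 = k.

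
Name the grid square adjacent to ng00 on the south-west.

MF99

Longitude square 0; −1 → -1, wraps to 9, carry into field.
Longitude field N = 13; −1 → 12 = M.
Latitude square 0; −1 → -1, wraps to 9, carry into field.
Latitude field G = 6; −1 → 5 = F.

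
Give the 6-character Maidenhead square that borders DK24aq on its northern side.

DK24ar

Latitude subsquare q = 16; +1 → 17 = r.
The longitude characters are unchanged.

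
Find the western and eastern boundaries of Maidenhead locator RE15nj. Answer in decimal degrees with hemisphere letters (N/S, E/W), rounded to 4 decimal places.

163.0833° E, 163.1667° E

Field R=17, E=4: +17·20° lon, +4·10° lat → SW at lon 160°, lat -50°.
Square 1, 5: +1·2° lon, +5·1° lat → SW at lon 162°, lat -45°.
Subsquare n=13, j=9: +13·0.0833333° lon, +9·0.0416667° lat → SW at lon 163.083°, lat -44.625°.
Cell spans 0.0833333° lon × 0.0416667° lat.
west 163.0833° E, east 163.1667° E.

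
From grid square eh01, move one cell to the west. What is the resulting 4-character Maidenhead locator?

DH91

Longitude square 0; −1 → -1, wraps to 9, carry into field.
Longitude field E = 4; −1 → 3 = D.
The latitude characters are unchanged.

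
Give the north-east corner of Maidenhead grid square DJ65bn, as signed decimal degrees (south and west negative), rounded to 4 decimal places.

5.5833, -107.8333

Field D=3, J=9: +3·20° lon, +9·10° lat → SW at lon -120°, lat 0°.
Square 6, 5: +6·2° lon, +5·1° lat → SW at lon -108°, lat 5°.
Subsquare b=1, n=13: +1·0.0833333° lon, +13·0.0416667° lat → SW at lon -107.917°, lat 5.54167°.
Cell spans 0.0833333° lon × 0.0416667° lat. NE corner is SW corner plus one full cell.
latitude 5.5833, longitude -107.8333.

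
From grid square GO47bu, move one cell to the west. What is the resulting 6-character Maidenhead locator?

GO47au

Longitude subsquare b = 1; −1 → 0 = a.
The latitude characters are unchanged.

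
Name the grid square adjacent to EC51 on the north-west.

EC42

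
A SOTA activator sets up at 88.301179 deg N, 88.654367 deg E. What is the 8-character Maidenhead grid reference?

NR48hh82

Offset from 180°W / 90°S: lon 268.65437°, lat 178.30118°.
Field: 268.65437/20 → 13 → N, 178.30118/10 → 17 → R; chars NR.
Square: 8.65437/2 → 4, 8.30118/1 → 8; chars 48.
Subsquare: 0.65437/0.0833333 → 7 → h, 0.30118/0.0416667 → 7 → h; chars hh.
Extended square: 0.07103/0.00833333 → 8, 0.00951/0.00416667 → 2; chars 82.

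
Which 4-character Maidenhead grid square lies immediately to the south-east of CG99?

DG08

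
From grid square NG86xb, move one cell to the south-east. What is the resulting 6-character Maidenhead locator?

NG96aa

Longitude subsquare x = 23; +1 → 24, wraps to 0 = a, carry into square.
Longitude square 8; +1 → 9.
Latitude subsquare b = 1; −1 → 0 = a.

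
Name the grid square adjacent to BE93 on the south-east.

Longitude square 9; +1 → 10, wraps to 0, carry into field.
Longitude field B = 1; +1 → 2 = C.
Latitude square 3; −1 → 2.

CE02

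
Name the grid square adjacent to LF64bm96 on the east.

Longitude extended square 9; +1 → 10, wraps to 0, carry into subsquare.
Longitude subsquare b = 1; +1 → 2 = c.
The latitude characters are unchanged.

LF64cm06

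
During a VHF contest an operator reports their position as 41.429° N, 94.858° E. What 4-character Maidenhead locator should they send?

NN71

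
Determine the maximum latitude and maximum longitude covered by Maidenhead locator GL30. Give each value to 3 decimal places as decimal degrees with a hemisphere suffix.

21.000° N, 52.000° W

Field G=6, L=11: +6·20° lon, +11·10° lat → SW at lon -60°, lat 20°.
Square 3, 0: +3·2° lon, +0·1° lat → SW at lon -54°, lat 20°.
Cell spans 2° lon × 1° lat. NE corner is SW corner plus one full cell.
latitude 21.000° N, longitude 52.000° W.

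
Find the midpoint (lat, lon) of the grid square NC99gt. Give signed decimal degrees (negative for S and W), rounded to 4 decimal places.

-60.1875, 98.5417

Field N=13, C=2: +13·20° lon, +2·10° lat → SW at lon 80°, lat -70°.
Square 9, 9: +9·2° lon, +9·1° lat → SW at lon 98°, lat -61°.
Subsquare g=6, t=19: +6·0.0833333° lon, +19·0.0416667° lat → SW at lon 98.5°, lat -60.2083°.
Cell spans 0.0833333° lon × 0.0416667° lat. Centre is SW corner plus half of each.
latitude -60.1875, longitude 98.5417.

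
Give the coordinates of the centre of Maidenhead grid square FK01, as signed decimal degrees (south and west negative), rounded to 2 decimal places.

Field F=5, K=10: +5·20° lon, +10·10° lat → SW at lon -80°, lat 10°.
Square 0, 1: +0·2° lon, +1·1° lat → SW at lon -80°, lat 11°.
Cell spans 2° lon × 1° lat. Centre is SW corner plus half of each.
latitude 11.50, longitude -79.00.

11.50, -79.00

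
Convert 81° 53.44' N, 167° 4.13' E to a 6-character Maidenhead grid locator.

RR31mv

Add 180° to longitude and 90° to latitude: 347.0688, 171.8907.
Field: lon ⌊347.0688/20⌋ = 17 → R; lat ⌊171.8907/10⌋ = 17 → R.
Square: lon ⌊7.0688/2⌋ = 3; lat ⌊1.8907/1⌋ = 1.
Subsquare: lon ⌊1.0688/0.0833333⌋ = 12 → m; lat ⌊0.8907/0.0416667⌋ = 21 → v.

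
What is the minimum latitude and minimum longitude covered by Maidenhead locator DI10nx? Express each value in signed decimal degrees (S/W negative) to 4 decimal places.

-9.0417, -116.9167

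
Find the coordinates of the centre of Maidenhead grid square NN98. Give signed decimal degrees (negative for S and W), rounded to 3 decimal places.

48.500, 99.000

Field N=13, N=13: +13·20° lon, +13·10° lat → SW at lon 80°, lat 40°.
Square 9, 8: +9·2° lon, +8·1° lat → SW at lon 98°, lat 48°.
Cell spans 2° lon × 1° lat. Centre is SW corner plus half of each.
latitude 48.500, longitude 99.000.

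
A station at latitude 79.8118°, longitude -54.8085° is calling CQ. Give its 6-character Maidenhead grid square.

Shift to the Maidenhead origin (180°W, 90°S): lon 125.1915, lat 169.8118.
Field: 125.1915/20 → 6 → G, 169.8118/10 → 16 → Q; chars GQ.
Square: 5.1915/2 → 2, 9.8118/1 → 9; chars 29.
Subsquare: 1.1915/0.0833333 → 14 → o, 0.8118/0.0416667 → 19 → t; chars ot.

GQ29ot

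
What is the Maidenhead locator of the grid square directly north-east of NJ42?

NJ53

Longitude square 4; +1 → 5.
Latitude square 2; +1 → 3.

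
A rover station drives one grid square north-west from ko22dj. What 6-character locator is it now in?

KO22ck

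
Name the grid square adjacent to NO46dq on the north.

NO46dr

Latitude subsquare q = 16; +1 → 17 = r.
The longitude characters are unchanged.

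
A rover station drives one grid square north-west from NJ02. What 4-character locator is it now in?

MJ93

Longitude square 0; −1 → -1, wraps to 9, carry into field.
Longitude field N = 13; −1 → 12 = M.
Latitude square 2; +1 → 3.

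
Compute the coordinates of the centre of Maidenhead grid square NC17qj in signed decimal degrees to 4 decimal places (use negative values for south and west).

Field N=13, C=2: +13·20° lon, +2·10° lat → SW at lon 80°, lat -70°.
Square 1, 7: +1·2° lon, +7·1° lat → SW at lon 82°, lat -63°.
Subsquare q=16, j=9: +16·0.0833333° lon, +9·0.0416667° lat → SW at lon 83.3333°, lat -62.625°.
Cell spans 0.0833333° lon × 0.0416667° lat. Centre is SW corner plus half of each.
latitude -62.6042, longitude 83.3750.

-62.6042, 83.3750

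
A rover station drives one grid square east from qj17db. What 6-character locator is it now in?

Longitude subsquare d = 3; +1 → 4 = e.
The latitude characters are unchanged.

QJ17eb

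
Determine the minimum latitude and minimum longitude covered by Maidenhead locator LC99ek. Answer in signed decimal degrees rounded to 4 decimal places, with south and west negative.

-60.5833, 58.3333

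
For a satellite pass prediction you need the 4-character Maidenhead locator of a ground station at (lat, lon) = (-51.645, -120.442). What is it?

CD98

Offset from 180°W / 90°S: lon 59.56°, lat 38.35°.
Field: 59.56/20 → 2 → C, 38.35/10 → 3 → D; chars CD.
Square: 19.56/2 → 9, 8.35/1 → 8; chars 98.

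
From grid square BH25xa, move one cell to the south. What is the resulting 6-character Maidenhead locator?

Latitude subsquare a = 0; −1 → -1, wraps to 23 = x, carry into square.
Latitude square 5; −1 → 4.
The longitude characters are unchanged.

BH24xx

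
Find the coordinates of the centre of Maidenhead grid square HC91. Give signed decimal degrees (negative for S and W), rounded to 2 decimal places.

Field H=7, C=2: +7·20° lon, +2·10° lat → SW at lon -40°, lat -70°.
Square 9, 1: +9·2° lon, +1·1° lat → SW at lon -22°, lat -69°.
Cell spans 2° lon × 1° lat. Centre is SW corner plus half of each.
latitude -68.50, longitude -21.00.

-68.50, -21.00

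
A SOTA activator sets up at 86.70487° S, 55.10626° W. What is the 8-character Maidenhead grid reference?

GA23kh70

Add 180° to longitude and 90° to latitude: 124.89374, 3.29513.
Field: 124.89374/20 → 6 → G, 3.29513/10 → 0 → A; chars GA.
Square: 4.89374/2 → 2, 3.29513/1 → 3; chars 23.
Subsquare: 0.89374/0.0833333 → 10 → k, 0.29513/0.0416667 → 7 → h; chars kh.
Extended square: 0.06041/0.00833333 → 7, 0.00346/0.00416667 → 0; chars 70.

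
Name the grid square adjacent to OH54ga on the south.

Latitude subsquare a = 0; −1 → -1, wraps to 23 = x, carry into square.
Latitude square 4; −1 → 3.
The longitude characters are unchanged.

OH53gx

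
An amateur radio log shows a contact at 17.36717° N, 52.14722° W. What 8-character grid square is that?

GK37wi28

Add 180° to longitude and 90° to latitude: 127.85278, 107.36717.
Field: lon ⌊127.85278/20⌋ = 6 → G; lat ⌊107.36717/10⌋ = 10 → K.
Square: lon ⌊7.85278/2⌋ = 3; lat ⌊7.36717/1⌋ = 7.
Subsquare: lon ⌊1.85278/0.0833333⌋ = 22 → w; lat ⌊0.36717/0.0416667⌋ = 8 → i.
Extended square: lon ⌊0.01945/0.00833333⌋ = 2; lat ⌊0.03384/0.00416667⌋ = 8.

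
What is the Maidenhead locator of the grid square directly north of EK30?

EK31

Latitude square 0; +1 → 1.
The longitude characters are unchanged.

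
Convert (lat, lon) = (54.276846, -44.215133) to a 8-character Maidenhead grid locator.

Add 180° to longitude and 90° to latitude: 135.78487, 144.27685.
Field: lon ⌊135.78487/20⌋ = 6 → G; lat ⌊144.27685/10⌋ = 14 → O.
Square: lon ⌊15.78487/2⌋ = 7; lat ⌊4.27685/1⌋ = 4.
Subsquare: lon ⌊1.78487/0.0833333⌋ = 21 → v; lat ⌊0.27685/0.0416667⌋ = 6 → g.
Extended square: lon ⌊0.03487/0.00833333⌋ = 4; lat ⌊0.02685/0.00416667⌋ = 6.

GO74vg46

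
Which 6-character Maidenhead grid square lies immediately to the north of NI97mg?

Latitude subsquare g = 6; +1 → 7 = h.
The longitude characters are unchanged.

NI97mh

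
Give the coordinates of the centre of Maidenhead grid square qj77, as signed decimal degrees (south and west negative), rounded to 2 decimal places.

Field Q=16, J=9: +16·20° lon, +9·10° lat → SW at lon 140°, lat 0°.
Square 7, 7: +7·2° lon, +7·1° lat → SW at lon 154°, lat 7°.
Cell spans 2° lon × 1° lat. Centre is SW corner plus half of each.
latitude 7.50, longitude 155.00.

7.50, 155.00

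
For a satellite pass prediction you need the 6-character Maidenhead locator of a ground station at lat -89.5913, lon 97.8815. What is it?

Shift to the Maidenhead origin (180°W, 90°S): lon 277.8815, lat 0.4087.
Field (20°×10°, letters A–R): 277.8815/20 → 13 → N, 0.4087/10 → 0 → A; chars NA.
Square (2°×1°, digits 0–9): 17.8815/2 → 8, 0.4087/1 → 0; chars 80.
Subsquare (5′×2.5′, letters a–x): 1.8815/0.0833333 → 22 → w, 0.4087/0.0416667 → 9 → j; chars wj.

NA80wj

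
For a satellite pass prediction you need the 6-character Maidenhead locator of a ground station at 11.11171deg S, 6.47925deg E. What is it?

Offset from 180°W / 90°S: lon 186.4793°, lat 78.8883°.
Field (20°×10°, letters A–R): lon ⌊186.4793/20⌋ = 9 → J; lat ⌊78.8883/10⌋ = 7 → H.
Square (2°×1°, digits 0–9): lon ⌊6.4793/2⌋ = 3; lat ⌊8.8883/1⌋ = 8.
Subsquare (5′×2.5′, letters a–x): lon ⌊0.4793/0.0833333⌋ = 5 → f; lat ⌊0.8883/0.0416667⌋ = 21 → v.

JH38fv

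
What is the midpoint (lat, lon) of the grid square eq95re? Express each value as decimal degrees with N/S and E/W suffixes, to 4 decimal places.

75.1875° N, 80.5417° W

Field E=4, Q=16: +4·20° lon, +16·10° lat → SW at lon -100°, lat 70°.
Square 9, 5: +9·2° lon, +5·1° lat → SW at lon -82°, lat 75°.
Subsquare r=17, e=4: +17·0.0833333° lon, +4·0.0416667° lat → SW at lon -80.5833°, lat 75.1667°.
Cell spans 0.0833333° lon × 0.0416667° lat. Centre is SW corner plus half of each.
latitude 75.1875° N, longitude 80.5417° W.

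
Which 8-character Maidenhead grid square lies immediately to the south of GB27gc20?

GB27gb29

Latitude extended square 0; −1 → -1, wraps to 9, carry into subsquare.
Latitude subsquare c = 2; −1 → 1 = b.
The longitude characters are unchanged.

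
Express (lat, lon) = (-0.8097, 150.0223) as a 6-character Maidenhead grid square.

Add 180° to longitude and 90° to latitude: 330.0223, 89.1903.
Field: lon ⌊330.0223/20⌋ = 16 → Q; lat ⌊89.1903/10⌋ = 8 → I.
Square: lon ⌊10.0223/2⌋ = 5; lat ⌊9.1903/1⌋ = 9.
Subsquare: lon ⌊0.0223/0.0833333⌋ = 0 → a; lat ⌊0.1903/0.0416667⌋ = 4 → e.

QI59ae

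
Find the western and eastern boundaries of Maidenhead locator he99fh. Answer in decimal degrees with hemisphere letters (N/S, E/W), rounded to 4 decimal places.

Field H=7, E=4: +7·20° lon, +4·10° lat → SW at lon -40°, lat -50°.
Square 9, 9: +9·2° lon, +9·1° lat → SW at lon -22°, lat -41°.
Subsquare f=5, h=7: +5·0.0833333° lon, +7·0.0416667° lat → SW at lon -21.5833°, lat -40.7083°.
Cell spans 0.0833333° lon × 0.0416667° lat.
west 21.5833° W, east 21.5000° W.

21.5833° W, 21.5000° W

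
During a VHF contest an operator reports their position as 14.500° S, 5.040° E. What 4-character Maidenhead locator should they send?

Offset from 180°W / 90°S: lon 185.04°, lat 75.50°.
Field: 185.04/20 → 9 → J, 75.50/10 → 7 → H; chars JH.
Square: 5.04/2 → 2, 5.50/1 → 5; chars 25.

JH25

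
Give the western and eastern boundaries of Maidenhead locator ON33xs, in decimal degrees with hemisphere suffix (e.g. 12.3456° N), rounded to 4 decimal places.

107.9167° E, 108.0000° E

Field O=14, N=13: +14·20° lon, +13·10° lat → SW at lon 100°, lat 40°.
Square 3, 3: +3·2° lon, +3·1° lat → SW at lon 106°, lat 43°.
Subsquare x=23, s=18: +23·0.0833333° lon, +18·0.0416667° lat → SW at lon 107.917°, lat 43.75°.
Cell spans 0.0833333° lon × 0.0416667° lat.
west 107.9167° E, east 108.0000° E.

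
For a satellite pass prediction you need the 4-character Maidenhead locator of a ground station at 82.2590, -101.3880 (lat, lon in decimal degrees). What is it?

DR92

Offset from 180°W / 90°S: lon 78.61°, lat 172.26°.
Field (20°×10°, letters A–R): 78.61/20 → 3 → D, 172.26/10 → 17 → R; chars DR.
Square (2°×1°, digits 0–9): 18.61/2 → 9, 2.26/1 → 2; chars 92.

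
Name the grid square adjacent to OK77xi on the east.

OK87ai

Longitude subsquare x = 23; +1 → 24, wraps to 0 = a, carry into square.
Longitude square 7; +1 → 8.
The latitude characters are unchanged.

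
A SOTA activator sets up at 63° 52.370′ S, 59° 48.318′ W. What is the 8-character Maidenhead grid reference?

GC06cd30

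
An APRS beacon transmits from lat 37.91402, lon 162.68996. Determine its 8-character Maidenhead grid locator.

RM17iv29

Shift to the Maidenhead origin (180°W, 90°S): lon 342.68996, lat 127.91402.
Field (20°×10°, letters A–R): lon ⌊342.68996/20⌋ = 17 → R; lat ⌊127.91402/10⌋ = 12 → M.
Square (2°×1°, digits 0–9): lon ⌊2.68996/2⌋ = 1; lat ⌊7.91402/1⌋ = 7.
Subsquare (5′×2.5′, letters a–x): lon ⌊0.68996/0.0833333⌋ = 8 → i; lat ⌊0.91402/0.0416667⌋ = 21 → v.
Extended square (30″×15″, digits 0–9): lon ⌊0.02329/0.00833333⌋ = 2; lat ⌊0.03902/0.00416667⌋ = 9.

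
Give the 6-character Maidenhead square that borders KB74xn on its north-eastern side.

KB84ao

Longitude subsquare x = 23; +1 → 24, wraps to 0 = a, carry into square.
Longitude square 7; +1 → 8.
Latitude subsquare n = 13; +1 → 14 = o.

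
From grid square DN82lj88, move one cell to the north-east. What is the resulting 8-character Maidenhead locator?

Longitude extended square 8; +1 → 9.
Latitude extended square 8; +1 → 9.

DN82lj99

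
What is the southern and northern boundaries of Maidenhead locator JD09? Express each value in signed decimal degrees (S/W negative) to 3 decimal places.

Field J=9, D=3: +9·20° lon, +3·10° lat → SW at lon 0°, lat -60°.
Square 0, 9: +0·2° lon, +9·1° lat → SW at lon 0°, lat -51°.
Cell spans 2° lon × 1° lat.
south -51.000, north -50.000.

-51.000, -50.000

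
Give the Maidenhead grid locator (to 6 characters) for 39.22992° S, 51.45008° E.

LF50rs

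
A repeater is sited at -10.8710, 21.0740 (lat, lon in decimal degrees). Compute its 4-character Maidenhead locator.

KH09

Offset from 180°W / 90°S: lon 201.07°, lat 79.13°.
Field: 201.07/20 → 10 → K, 79.13/10 → 7 → H; chars KH.
Square: 1.07/2 → 0, 9.13/1 → 9; chars 09.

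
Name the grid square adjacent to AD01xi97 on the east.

AD11ai07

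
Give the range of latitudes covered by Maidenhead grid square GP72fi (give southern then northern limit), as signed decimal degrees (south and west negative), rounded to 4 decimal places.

62.3333, 62.3750

Field G=6, P=15: +6·20° lon, +15·10° lat → SW at lon -60°, lat 60°.
Square 7, 2: +7·2° lon, +2·1° lat → SW at lon -46°, lat 62°.
Subsquare f=5, i=8: +5·0.0833333° lon, +8·0.0416667° lat → SW at lon -45.5833°, lat 62.3333°.
Cell spans 0.0833333° lon × 0.0416667° lat.
south 62.3333, north 62.3750.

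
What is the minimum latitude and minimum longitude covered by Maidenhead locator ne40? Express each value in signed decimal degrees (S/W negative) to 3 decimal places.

-50.000, 88.000

Field N=13, E=4: +13·20° lon, +4·10° lat → SW at lon 80°, lat -50°.
Square 4, 0: +4·2° lon, +0·1° lat → SW at lon 88°, lat -50°.
latitude -50.000, longitude 88.000.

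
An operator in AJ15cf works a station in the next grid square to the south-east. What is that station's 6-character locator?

Longitude subsquare c = 2; +1 → 3 = d.
Latitude subsquare f = 5; −1 → 4 = e.

AJ15de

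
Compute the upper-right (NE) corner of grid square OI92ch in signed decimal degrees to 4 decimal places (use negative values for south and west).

Field O=14, I=8: +14·20° lon, +8·10° lat → SW at lon 100°, lat -10°.
Square 9, 2: +9·2° lon, +2·1° lat → SW at lon 118°, lat -8°.
Subsquare c=2, h=7: +2·0.0833333° lon, +7·0.0416667° lat → SW at lon 118.167°, lat -7.70833°.
Cell spans 0.0833333° lon × 0.0416667° lat. NE corner is SW corner plus one full cell.
latitude -7.6667, longitude 118.2500.

-7.6667, 118.2500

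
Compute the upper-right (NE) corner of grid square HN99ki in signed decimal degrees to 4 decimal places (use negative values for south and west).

49.3750, -21.0833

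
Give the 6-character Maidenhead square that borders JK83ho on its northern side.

JK83hp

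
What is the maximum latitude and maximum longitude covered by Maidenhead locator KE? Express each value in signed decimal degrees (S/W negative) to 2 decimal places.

-40.00, 40.00

Field K=10, E=4: +10·20° lon, +4·10° lat → SW at lon 20°, lat -50°.
Cell spans 20° lon × 10° lat. NE corner is SW corner plus one full cell.
latitude -40.00, longitude 40.00.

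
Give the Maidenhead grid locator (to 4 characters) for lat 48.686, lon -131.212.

CN48

Offset from 180°W / 90°S: lon 48.79°, lat 138.69°.
Field: 48.79/20 → 2 → C, 138.69/10 → 13 → N; chars CN.
Square: 8.79/2 → 4, 8.69/1 → 8; chars 48.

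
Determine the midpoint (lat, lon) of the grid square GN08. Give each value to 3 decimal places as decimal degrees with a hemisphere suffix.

Field G=6, N=13: +6·20° lon, +13·10° lat → SW at lon -60°, lat 40°.
Square 0, 8: +0·2° lon, +8·1° lat → SW at lon -60°, lat 48°.
Cell spans 2° lon × 1° lat. Centre is SW corner plus half of each.
latitude 48.500° N, longitude 59.000° W.

48.500° N, 59.000° W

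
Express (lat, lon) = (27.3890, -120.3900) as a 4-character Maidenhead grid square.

Add 180° to longitude and 90° to latitude: 59.61, 117.39.
Field: 59.61/20 → 2 → C, 117.39/10 → 11 → L; chars CL.
Square: 19.61/2 → 9, 7.39/1 → 7; chars 97.

CL97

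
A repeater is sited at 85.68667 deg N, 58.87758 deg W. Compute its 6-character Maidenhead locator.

GR05nq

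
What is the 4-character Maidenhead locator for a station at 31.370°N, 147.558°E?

QM31

Offset from 180°W / 90°S: lon 327.56°, lat 121.37°.
Field (20°×10°, letters A–R): 327.56/20 → 16 → Q, 121.37/10 → 12 → M; chars QM.
Square (2°×1°, digits 0–9): 7.56/2 → 3, 1.37/1 → 1; chars 31.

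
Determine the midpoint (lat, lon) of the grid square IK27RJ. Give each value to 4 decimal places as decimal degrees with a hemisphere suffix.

17.3958° N, 14.5417° W

Field I=8, K=10: +8·20° lon, +10·10° lat → SW at lon -20°, lat 10°.
Square 2, 7: +2·2° lon, +7·1° lat → SW at lon -16°, lat 17°.
Subsquare r=17, j=9: +17·0.0833333° lon, +9·0.0416667° lat → SW at lon -14.5833°, lat 17.375°.
Cell spans 0.0833333° lon × 0.0416667° lat. Centre is SW corner plus half of each.
latitude 17.3958° N, longitude 14.5417° W.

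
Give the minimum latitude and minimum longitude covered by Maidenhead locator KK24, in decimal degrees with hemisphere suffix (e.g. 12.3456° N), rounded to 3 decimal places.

Field K=10, K=10: +10·20° lon, +10·10° lat → SW at lon 20°, lat 10°.
Square 2, 4: +2·2° lon, +4·1° lat → SW at lon 24°, lat 14°.
latitude 14.000° N, longitude 24.000° E.

14.000° N, 24.000° E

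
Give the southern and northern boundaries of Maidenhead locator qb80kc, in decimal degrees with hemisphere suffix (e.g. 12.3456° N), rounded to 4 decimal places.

Field Q=16, B=1: +16·20° lon, +1·10° lat → SW at lon 140°, lat -80°.
Square 8, 0: +8·2° lon, +0·1° lat → SW at lon 156°, lat -80°.
Subsquare k=10, c=2: +10·0.0833333° lon, +2·0.0416667° lat → SW at lon 156.833°, lat -79.9167°.
Cell spans 0.0833333° lon × 0.0416667° lat.
south 79.9167° S, north 79.8750° S.

79.9167° S, 79.8750° S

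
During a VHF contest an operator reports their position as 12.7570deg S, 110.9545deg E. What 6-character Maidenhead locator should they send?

OH57lf

Offset from 180°W / 90°S: lon 290.9545°, lat 77.2430°.
Field: 290.9545/20 → 14 → O, 77.2430/10 → 7 → H; chars OH.
Square: 10.9545/2 → 5, 7.2430/1 → 7; chars 57.
Subsquare: 0.9545/0.0833333 → 11 → l, 0.2430/0.0416667 → 5 → f; chars lf.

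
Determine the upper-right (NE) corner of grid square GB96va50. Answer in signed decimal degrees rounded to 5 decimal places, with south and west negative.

-73.99583, -40.20000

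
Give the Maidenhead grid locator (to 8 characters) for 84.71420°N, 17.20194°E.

Shift to the Maidenhead origin (180°W, 90°S): lon 197.20194, lat 174.71420.
Field: lon ⌊197.20194/20⌋ = 9 → J; lat ⌊174.71420/10⌋ = 17 → R.
Square: lon ⌊17.20194/2⌋ = 8; lat ⌊4.71420/1⌋ = 4.
Subsquare: lon ⌊1.20194/0.0833333⌋ = 14 → o; lat ⌊0.71420/0.0416667⌋ = 17 → r.
Extended square: lon ⌊0.03527/0.00833333⌋ = 4; lat ⌊0.00587/0.00416667⌋ = 1.

JR84or41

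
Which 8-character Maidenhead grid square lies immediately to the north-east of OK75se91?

OK75te02

Longitude extended square 9; +1 → 10, wraps to 0, carry into subsquare.
Longitude subsquare s = 18; +1 → 19 = t.
Latitude extended square 1; +1 → 2.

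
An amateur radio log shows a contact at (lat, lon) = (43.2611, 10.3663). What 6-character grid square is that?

Add 180° to longitude and 90° to latitude: 190.3663, 133.2611.
Field (20°×10°, letters A–R): lon ⌊190.3663/20⌋ = 9 → J; lat ⌊133.2611/10⌋ = 13 → N.
Square (2°×1°, digits 0–9): lon ⌊10.3663/2⌋ = 5; lat ⌊3.2611/1⌋ = 3.
Subsquare (5′×2.5′, letters a–x): lon ⌊0.3663/0.0833333⌋ = 4 → e; lat ⌊0.2611/0.0416667⌋ = 6 → g.

JN53eg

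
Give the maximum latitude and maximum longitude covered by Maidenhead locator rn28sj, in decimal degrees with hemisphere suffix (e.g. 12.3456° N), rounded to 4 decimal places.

48.4167° N, 165.5833° E

Field R=17, N=13: +17·20° lon, +13·10° lat → SW at lon 160°, lat 40°.
Square 2, 8: +2·2° lon, +8·1° lat → SW at lon 164°, lat 48°.
Subsquare s=18, j=9: +18·0.0833333° lon, +9·0.0416667° lat → SW at lon 165.5°, lat 48.375°.
Cell spans 0.0833333° lon × 0.0416667° lat. NE corner is SW corner plus one full cell.
latitude 48.4167° N, longitude 165.5833° E.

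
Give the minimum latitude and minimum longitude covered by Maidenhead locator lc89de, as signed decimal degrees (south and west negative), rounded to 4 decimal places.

-60.8333, 56.2500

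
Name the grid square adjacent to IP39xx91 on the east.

IP49ax01

Longitude extended square 9; +1 → 10, wraps to 0, carry into subsquare.
Longitude subsquare x = 23; +1 → 24, wraps to 0 = a, carry into square.
Longitude square 3; +1 → 4.
The latitude characters are unchanged.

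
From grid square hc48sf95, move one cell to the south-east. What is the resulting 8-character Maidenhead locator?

HC48tf04

Longitude extended square 9; +1 → 10, wraps to 0, carry into subsquare.
Longitude subsquare s = 18; +1 → 19 = t.
Latitude extended square 5; −1 → 4.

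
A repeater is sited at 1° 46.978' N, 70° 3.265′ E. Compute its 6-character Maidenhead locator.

Shift to the Maidenhead origin (180°W, 90°S): lon 250.0544, lat 91.7830.
Field: lon ⌊250.0544/20⌋ = 12 → M; lat ⌊91.7830/10⌋ = 9 → J.
Square: lon ⌊10.0544/2⌋ = 5; lat ⌊1.7830/1⌋ = 1.
Subsquare: lon ⌊0.0544/0.0833333⌋ = 0 → a; lat ⌊0.7830/0.0416667⌋ = 18 → s.

MJ51as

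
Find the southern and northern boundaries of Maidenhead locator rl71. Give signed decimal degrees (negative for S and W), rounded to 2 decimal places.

21.00, 22.00

Field R=17, L=11: +17·20° lon, +11·10° lat → SW at lon 160°, lat 20°.
Square 7, 1: +7·2° lon, +1·1° lat → SW at lon 174°, lat 21°.
Cell spans 2° lon × 1° lat.
south 21.00, north 22.00.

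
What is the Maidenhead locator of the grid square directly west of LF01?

Longitude square 0; −1 → -1, wraps to 9, carry into field.
Longitude field L = 11; −1 → 10 = K.
The latitude characters are unchanged.

KF91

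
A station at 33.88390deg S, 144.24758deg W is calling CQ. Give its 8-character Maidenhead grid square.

BF76vc07

Add 180° to longitude and 90° to latitude: 35.75242, 56.11610.
Field: 35.75242/20 → 1 → B, 56.11610/10 → 5 → F; chars BF.
Square: 15.75242/2 → 7, 6.11610/1 → 6; chars 76.
Subsquare: 1.75242/0.0833333 → 21 → v, 0.11610/0.0416667 → 2 → c; chars vc.
Extended square: 0.00242/0.00833333 → 0, 0.03277/0.00416667 → 7; chars 07.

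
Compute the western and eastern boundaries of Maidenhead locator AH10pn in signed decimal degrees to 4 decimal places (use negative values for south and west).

Field A=0, H=7: +0·20° lon, +7·10° lat → SW at lon -180°, lat -20°.
Square 1, 0: +1·2° lon, +0·1° lat → SW at lon -178°, lat -20°.
Subsquare p=15, n=13: +15·0.0833333° lon, +13·0.0416667° lat → SW at lon -176.75°, lat -19.4583°.
Cell spans 0.0833333° lon × 0.0416667° lat.
west -176.7500, east -176.6667.

-176.7500, -176.6667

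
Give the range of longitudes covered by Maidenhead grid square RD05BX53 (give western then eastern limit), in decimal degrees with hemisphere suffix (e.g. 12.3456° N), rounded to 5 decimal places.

160.12500° E, 160.13333° E

Field R=17, D=3: +17·20° lon, +3·10° lat → SW at lon 160°, lat -60°.
Square 0, 5: +0·2° lon, +5·1° lat → SW at lon 160°, lat -55°.
Subsquare b=1, x=23: +1·0.0833333° lon, +23·0.0416667° lat → SW at lon 160.083°, lat -54.0417°.
Extended square 5, 3: +5·0.00833333° lon, +3·0.00416667° lat → SW at lon 160.125°, lat -54.0292°.
Cell spans 0.00833333° lon × 0.00416667° lat.
west 160.12500° E, east 160.13333° E.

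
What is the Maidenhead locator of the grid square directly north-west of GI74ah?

GI64xi

Longitude subsquare a = 0; −1 → -1, wraps to 23 = x, carry into square.
Longitude square 7; −1 → 6.
Latitude subsquare h = 7; +1 → 8 = i.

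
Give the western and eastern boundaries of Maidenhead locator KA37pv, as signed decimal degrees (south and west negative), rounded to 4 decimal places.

27.2500, 27.3333

Field K=10, A=0: +10·20° lon, +0·10° lat → SW at lon 20°, lat -90°.
Square 3, 7: +3·2° lon, +7·1° lat → SW at lon 26°, lat -83°.
Subsquare p=15, v=21: +15·0.0833333° lon, +21·0.0416667° lat → SW at lon 27.25°, lat -82.125°.
Cell spans 0.0833333° lon × 0.0416667° lat.
west 27.2500, east 27.3333.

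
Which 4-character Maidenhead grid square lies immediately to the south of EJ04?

Latitude square 4; −1 → 3.
The longitude characters are unchanged.

EJ03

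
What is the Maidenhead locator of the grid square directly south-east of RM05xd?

RM15ac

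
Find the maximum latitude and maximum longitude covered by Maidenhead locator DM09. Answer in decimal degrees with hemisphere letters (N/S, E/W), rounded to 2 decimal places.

40.00° N, 118.00° W

Field D=3, M=12: +3·20° lon, +12·10° lat → SW at lon -120°, lat 30°.
Square 0, 9: +0·2° lon, +9·1° lat → SW at lon -120°, lat 39°.
Cell spans 2° lon × 1° lat. NE corner is SW corner plus one full cell.
latitude 40.00° N, longitude 118.00° W.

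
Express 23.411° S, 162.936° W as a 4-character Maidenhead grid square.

AG86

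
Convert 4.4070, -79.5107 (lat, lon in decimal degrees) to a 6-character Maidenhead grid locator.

Add 180° to longitude and 90° to latitude: 100.4893, 94.4070.
Field: 100.4893/20 → 5 → F, 94.4070/10 → 9 → J; chars FJ.
Square: 0.4893/2 → 0, 4.4070/1 → 4; chars 04.
Subsquare: 0.4893/0.0833333 → 5 → f, 0.4070/0.0416667 → 9 → j; chars fj.

FJ04fj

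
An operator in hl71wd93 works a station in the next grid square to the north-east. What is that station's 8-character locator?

HL71xd04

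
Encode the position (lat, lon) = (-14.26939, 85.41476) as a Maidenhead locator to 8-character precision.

NH25qr95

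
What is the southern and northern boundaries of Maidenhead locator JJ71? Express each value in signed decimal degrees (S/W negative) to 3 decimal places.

1.000, 2.000

Field J=9, J=9: +9·20° lon, +9·10° lat → SW at lon 0°, lat 0°.
Square 7, 1: +7·2° lon, +1·1° lat → SW at lon 14°, lat 1°.
Cell spans 2° lon × 1° lat.
south 1.000, north 2.000.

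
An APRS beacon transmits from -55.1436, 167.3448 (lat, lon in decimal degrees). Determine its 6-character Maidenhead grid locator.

Add 180° to longitude and 90° to latitude: 347.3448, 34.8564.
Field: 347.3448/20 → 17 → R, 34.8564/10 → 3 → D; chars RD.
Square: 7.3448/2 → 3, 4.8564/1 → 4; chars 34.
Subsquare: 1.3448/0.0833333 → 16 → q, 0.8564/0.0416667 → 20 → u; chars qu.

RD34qu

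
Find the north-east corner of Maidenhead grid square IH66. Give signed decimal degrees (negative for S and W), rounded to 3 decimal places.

-13.000, -6.000

Field I=8, H=7: +8·20° lon, +7·10° lat → SW at lon -20°, lat -20°.
Square 6, 6: +6·2° lon, +6·1° lat → SW at lon -8°, lat -14°.
Cell spans 2° lon × 1° lat. NE corner is SW corner plus one full cell.
latitude -13.000, longitude -6.000.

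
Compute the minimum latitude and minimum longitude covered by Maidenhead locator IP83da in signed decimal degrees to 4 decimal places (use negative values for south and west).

63.0000, -3.7500

Field I=8, P=15: +8·20° lon, +15·10° lat → SW at lon -20°, lat 60°.
Square 8, 3: +8·2° lon, +3·1° lat → SW at lon -4°, lat 63°.
Subsquare d=3, a=0: +3·0.0833333° lon, +0·0.0416667° lat → SW at lon -3.75°, lat 63°.
latitude 63.0000, longitude -3.7500.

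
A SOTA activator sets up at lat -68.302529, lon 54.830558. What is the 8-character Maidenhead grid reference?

Add 180° to longitude and 90° to latitude: 234.83056, 21.69747.
Field (20°×10°, letters A–R): 234.83056/20 → 11 → L, 21.69747/10 → 2 → C; chars LC.
Square (2°×1°, digits 0–9): 14.83056/2 → 7, 1.69747/1 → 1; chars 71.
Subsquare (5′×2.5′, letters a–x): 0.83056/0.0833333 → 9 → j, 0.69747/0.0416667 → 16 → q; chars jq.
Extended square (30″×15″, digits 0–9): 0.08056/0.00833333 → 9, 0.03080/0.00416667 → 7; chars 97.

LC71jq97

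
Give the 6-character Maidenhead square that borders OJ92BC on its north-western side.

OJ92ad

Longitude subsquare b = 1; −1 → 0 = a.
Latitude subsquare c = 2; +1 → 3 = d.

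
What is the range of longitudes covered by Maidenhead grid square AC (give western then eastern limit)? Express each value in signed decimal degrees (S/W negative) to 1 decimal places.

-180.0, -160.0

Field A=0, C=2: +0·20° lon, +2·10° lat → SW at lon -180°, lat -70°.
Cell spans 20° lon × 10° lat.
west -180.0, east -160.0.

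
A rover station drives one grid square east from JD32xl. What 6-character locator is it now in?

JD42al

Longitude subsquare x = 23; +1 → 24, wraps to 0 = a, carry into square.
Longitude square 3; +1 → 4.
The latitude characters are unchanged.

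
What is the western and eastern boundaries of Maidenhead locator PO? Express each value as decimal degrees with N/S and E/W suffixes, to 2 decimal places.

Field P=15, O=14: +15·20° lon, +14·10° lat → SW at lon 120°, lat 50°.
Cell spans 20° lon × 10° lat.
west 120.00° E, east 140.00° E.

120.00° E, 140.00° E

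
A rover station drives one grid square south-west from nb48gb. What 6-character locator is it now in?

Longitude subsquare g = 6; −1 → 5 = f.
Latitude subsquare b = 1; −1 → 0 = a.

NB48fa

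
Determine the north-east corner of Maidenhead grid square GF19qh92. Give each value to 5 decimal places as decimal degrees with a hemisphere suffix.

30.69583° S, 56.58333° W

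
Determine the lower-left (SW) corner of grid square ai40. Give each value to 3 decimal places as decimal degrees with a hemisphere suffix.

10.000° S, 172.000° W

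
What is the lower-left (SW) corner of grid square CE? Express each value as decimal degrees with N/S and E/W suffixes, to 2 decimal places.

50.00° S, 140.00° W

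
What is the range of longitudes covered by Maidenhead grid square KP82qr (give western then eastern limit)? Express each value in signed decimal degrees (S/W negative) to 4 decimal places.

Field K=10, P=15: +10·20° lon, +15·10° lat → SW at lon 20°, lat 60°.
Square 8, 2: +8·2° lon, +2·1° lat → SW at lon 36°, lat 62°.
Subsquare q=16, r=17: +16·0.0833333° lon, +17·0.0416667° lat → SW at lon 37.3333°, lat 62.7083°.
Cell spans 0.0833333° lon × 0.0416667° lat.
west 37.3333, east 37.4167.

37.3333, 37.4167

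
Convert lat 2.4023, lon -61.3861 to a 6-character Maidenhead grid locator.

Add 180° to longitude and 90° to latitude: 118.6139, 92.4023.
Field: lon ⌊118.6139/20⌋ = 5 → F; lat ⌊92.4023/10⌋ = 9 → J.
Square: lon ⌊18.6139/2⌋ = 9; lat ⌊2.4023/1⌋ = 2.
Subsquare: lon ⌊0.6139/0.0833333⌋ = 7 → h; lat ⌊0.4023/0.0416667⌋ = 9 → j.

FJ92hj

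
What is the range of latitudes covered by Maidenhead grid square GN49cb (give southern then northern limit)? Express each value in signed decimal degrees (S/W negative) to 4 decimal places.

Field G=6, N=13: +6·20° lon, +13·10° lat → SW at lon -60°, lat 40°.
Square 4, 9: +4·2° lon, +9·1° lat → SW at lon -52°, lat 49°.
Subsquare c=2, b=1: +2·0.0833333° lon, +1·0.0416667° lat → SW at lon -51.8333°, lat 49.0417°.
Cell spans 0.0833333° lon × 0.0416667° lat.
south 49.0417, north 49.0833.

49.0417, 49.0833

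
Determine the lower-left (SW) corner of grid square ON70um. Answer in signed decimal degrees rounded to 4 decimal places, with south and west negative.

40.5000, 115.6667

Field O=14, N=13: +14·20° lon, +13·10° lat → SW at lon 100°, lat 40°.
Square 7, 0: +7·2° lon, +0·1° lat → SW at lon 114°, lat 40°.
Subsquare u=20, m=12: +20·0.0833333° lon, +12·0.0416667° lat → SW at lon 115.667°, lat 40.5°.
latitude 40.5000, longitude 115.6667.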